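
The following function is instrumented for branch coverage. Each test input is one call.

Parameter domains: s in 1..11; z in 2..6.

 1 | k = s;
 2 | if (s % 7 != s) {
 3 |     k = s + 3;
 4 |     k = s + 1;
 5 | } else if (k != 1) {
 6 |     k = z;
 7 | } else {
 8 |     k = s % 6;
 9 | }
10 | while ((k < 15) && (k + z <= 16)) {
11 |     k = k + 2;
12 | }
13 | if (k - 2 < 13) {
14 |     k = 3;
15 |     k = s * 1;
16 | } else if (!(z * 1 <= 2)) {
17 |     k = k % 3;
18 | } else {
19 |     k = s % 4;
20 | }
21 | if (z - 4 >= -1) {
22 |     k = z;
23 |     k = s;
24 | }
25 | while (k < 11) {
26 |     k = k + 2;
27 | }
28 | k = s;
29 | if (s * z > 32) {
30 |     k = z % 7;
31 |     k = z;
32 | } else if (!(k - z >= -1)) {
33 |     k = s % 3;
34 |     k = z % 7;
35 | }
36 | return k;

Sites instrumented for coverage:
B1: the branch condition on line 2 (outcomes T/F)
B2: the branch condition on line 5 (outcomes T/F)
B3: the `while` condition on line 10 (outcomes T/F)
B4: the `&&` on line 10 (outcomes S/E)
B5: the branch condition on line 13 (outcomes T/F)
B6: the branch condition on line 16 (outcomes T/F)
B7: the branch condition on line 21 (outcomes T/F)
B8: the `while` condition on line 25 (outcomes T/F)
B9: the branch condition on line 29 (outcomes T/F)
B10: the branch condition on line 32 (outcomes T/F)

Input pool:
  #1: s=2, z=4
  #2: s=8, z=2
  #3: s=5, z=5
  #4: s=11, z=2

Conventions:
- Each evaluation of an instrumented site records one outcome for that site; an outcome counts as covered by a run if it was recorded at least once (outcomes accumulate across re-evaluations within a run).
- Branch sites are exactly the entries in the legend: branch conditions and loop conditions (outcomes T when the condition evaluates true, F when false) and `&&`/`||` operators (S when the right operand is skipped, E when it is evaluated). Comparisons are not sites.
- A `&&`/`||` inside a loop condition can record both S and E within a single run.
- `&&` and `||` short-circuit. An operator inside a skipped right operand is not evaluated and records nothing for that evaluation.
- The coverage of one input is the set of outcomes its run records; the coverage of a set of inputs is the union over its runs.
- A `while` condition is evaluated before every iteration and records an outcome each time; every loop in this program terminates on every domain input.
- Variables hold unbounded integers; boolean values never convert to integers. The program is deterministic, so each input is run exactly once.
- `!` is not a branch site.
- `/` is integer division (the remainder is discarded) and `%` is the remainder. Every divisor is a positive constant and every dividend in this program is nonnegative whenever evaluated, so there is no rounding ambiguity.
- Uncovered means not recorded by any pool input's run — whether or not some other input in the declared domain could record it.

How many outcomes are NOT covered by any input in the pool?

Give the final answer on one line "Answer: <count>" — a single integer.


run #1 (s=2, z=4) records B1=F, B2=T, B3=T, B3=F, B4=E, B5=T, B7=T, B8=T, B8=F, B9=F, B10=T
run #2 (s=8, z=2) records B1=T, B3=T, B3=F, B4=S, B4=E, B5=F, B6=F, B7=F, B8=T, B8=F, B9=F, B10=F
run #3 (s=5, z=5) records B1=F, B2=T, B3=T, B3=F, B4=E, B5=T, B7=T, B8=T, B8=F, B9=F, B10=F
run #4 (s=11, z=2) records B1=T, B3=T, B3=F, B4=S, B4=E, B5=F, B6=F, B7=F, B8=T, B8=F, B9=F, B10=F
union over the pool: B1=T, B1=F, B2=T, B3=T, B3=F, B4=S, B4=E, B5=T, B5=F, B6=F, B7=T, B7=F, B8=T, B8=F, B9=F, B10=T, B10=F
uncovered (3 of 20): B2=F, B6=T, B9=T
Answer: 3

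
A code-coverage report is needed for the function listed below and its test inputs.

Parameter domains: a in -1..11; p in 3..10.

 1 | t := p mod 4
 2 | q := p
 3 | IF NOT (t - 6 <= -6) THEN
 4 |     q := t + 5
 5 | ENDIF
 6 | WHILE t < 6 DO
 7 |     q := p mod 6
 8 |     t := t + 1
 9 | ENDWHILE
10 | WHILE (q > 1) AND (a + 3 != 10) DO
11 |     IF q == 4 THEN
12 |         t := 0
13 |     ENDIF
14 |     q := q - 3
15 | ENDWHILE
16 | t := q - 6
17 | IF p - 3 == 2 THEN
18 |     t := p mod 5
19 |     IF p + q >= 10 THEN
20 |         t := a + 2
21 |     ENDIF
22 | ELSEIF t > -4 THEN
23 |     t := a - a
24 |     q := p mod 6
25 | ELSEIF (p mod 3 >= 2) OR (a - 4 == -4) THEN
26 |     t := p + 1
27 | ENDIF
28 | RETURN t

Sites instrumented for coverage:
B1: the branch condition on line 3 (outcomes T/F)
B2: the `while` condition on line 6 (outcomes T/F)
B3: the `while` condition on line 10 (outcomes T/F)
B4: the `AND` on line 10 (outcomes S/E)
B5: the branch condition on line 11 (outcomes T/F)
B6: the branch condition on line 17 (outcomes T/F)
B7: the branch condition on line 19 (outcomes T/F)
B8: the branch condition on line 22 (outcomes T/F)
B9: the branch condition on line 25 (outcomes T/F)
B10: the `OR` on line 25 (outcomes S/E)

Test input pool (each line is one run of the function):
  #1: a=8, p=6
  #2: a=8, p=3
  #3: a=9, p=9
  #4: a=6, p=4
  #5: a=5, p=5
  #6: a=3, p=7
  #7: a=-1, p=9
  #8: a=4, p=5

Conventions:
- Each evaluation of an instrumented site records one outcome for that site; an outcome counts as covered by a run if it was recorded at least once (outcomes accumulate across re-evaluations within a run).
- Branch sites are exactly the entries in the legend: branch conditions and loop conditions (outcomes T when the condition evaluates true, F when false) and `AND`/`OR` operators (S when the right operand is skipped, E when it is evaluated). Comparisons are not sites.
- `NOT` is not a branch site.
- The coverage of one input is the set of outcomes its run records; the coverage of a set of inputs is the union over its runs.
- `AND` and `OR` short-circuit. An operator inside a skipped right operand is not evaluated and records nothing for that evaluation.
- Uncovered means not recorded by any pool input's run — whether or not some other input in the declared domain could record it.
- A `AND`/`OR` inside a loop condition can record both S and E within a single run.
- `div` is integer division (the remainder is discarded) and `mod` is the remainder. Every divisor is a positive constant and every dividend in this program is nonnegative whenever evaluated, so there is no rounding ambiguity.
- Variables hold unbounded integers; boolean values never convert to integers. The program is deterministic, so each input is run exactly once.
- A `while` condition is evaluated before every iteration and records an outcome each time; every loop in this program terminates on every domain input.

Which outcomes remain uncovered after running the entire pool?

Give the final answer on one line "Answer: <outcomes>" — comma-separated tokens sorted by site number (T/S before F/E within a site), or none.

#1 (a=8, p=6) -> B1->T, B2->T, B2->T, B2->T, B2->T, B2->F, B4->S, B3->F, B6->F, B8->F, B10->E, B9->F; covered: B1=T, B2=T, B2=F, B3=F, B4=S, B6=F, B8=F, B9=F, B10=E
#2 (a=8, p=3) -> B1->T, B2->T, B2->T, B2->T, B2->F, B4->E, B3->T, B5->F, B4->S, B3->F, B6->F, B8->F, B10->E, B9->F; covered: B1=T, B2=T, B2=F, B3=T, B3=F, B4=S, B4=E, B5=F, B6=F, B8=F, B9=F, B10=E
#3 (a=9, p=9) -> B1->T, B2->T, B2->T, B2->T, B2->T, B2->T, B2->F, B4->E, B3->T, B5->F, B4->S, B3->F, B6->F, B8->F, ...; covered: B1=T, B2=T, B2=F, B3=T, B3=F, B4=S, B4=E, B5=F, B6=F, B8=F, B9=F, B10=E
#4 (a=6, p=4) -> B1->F, B2->T, B2->T, B2->T, B2->T, B2->T, B2->T, B2->F, B4->E, B3->T, B5->T, B4->S, B3->F, B6->F, ...; covered: B1=F, B2=T, B2=F, B3=T, B3=F, B4=S, B4=E, B5=T, B6=F, B8=F, B9=F, B10=E
#5 (a=5, p=5) -> B1->T, B2->T, B2->T, B2->T, B2->T, B2->T, B2->F, B4->E, B3->T, B5->F, B4->E, B3->T, B5->F, B4->S, ...; covered: B1=T, B2=T, B2=F, B3=T, B3=F, B4=S, B4=E, B5=F, B6=T, B7=F
#6 (a=3, p=7) -> B1->T, B2->T, B2->T, B2->T, B2->F, B4->S, B3->F, B6->F, B8->F, B10->E, B9->F; covered: B1=T, B2=T, B2=F, B3=F, B4=S, B6=F, B8=F, B9=F, B10=E
#7 (a=-1, p=9) -> B1->T, B2->T, B2->T, B2->T, B2->T, B2->T, B2->F, B4->E, B3->T, B5->F, B4->S, B3->F, B6->F, B8->F, ...; covered: B1=T, B2=T, B2=F, B3=T, B3=F, B4=S, B4=E, B5=F, B6=F, B8=F, B9=F, B10=E
#8 (a=4, p=5) -> B1->T, B2->T, B2->T, B2->T, B2->T, B2->T, B2->F, B4->E, B3->T, B5->F, B4->E, B3->T, B5->F, B4->S, ...; covered: B1=T, B2=T, B2=F, B3=T, B3=F, B4=S, B4=E, B5=F, B6=T, B7=F
union over the pool: B1=T, B1=F, B2=T, B2=F, B3=T, B3=F, B4=S, B4=E, B5=T, B5=F, B6=T, B6=F, B7=F, B8=F, B9=F, B10=E
uncovered (4 of 20): B7=T, B8=T, B9=T, B10=S

Answer: B7=T, B8=T, B9=T, B10=S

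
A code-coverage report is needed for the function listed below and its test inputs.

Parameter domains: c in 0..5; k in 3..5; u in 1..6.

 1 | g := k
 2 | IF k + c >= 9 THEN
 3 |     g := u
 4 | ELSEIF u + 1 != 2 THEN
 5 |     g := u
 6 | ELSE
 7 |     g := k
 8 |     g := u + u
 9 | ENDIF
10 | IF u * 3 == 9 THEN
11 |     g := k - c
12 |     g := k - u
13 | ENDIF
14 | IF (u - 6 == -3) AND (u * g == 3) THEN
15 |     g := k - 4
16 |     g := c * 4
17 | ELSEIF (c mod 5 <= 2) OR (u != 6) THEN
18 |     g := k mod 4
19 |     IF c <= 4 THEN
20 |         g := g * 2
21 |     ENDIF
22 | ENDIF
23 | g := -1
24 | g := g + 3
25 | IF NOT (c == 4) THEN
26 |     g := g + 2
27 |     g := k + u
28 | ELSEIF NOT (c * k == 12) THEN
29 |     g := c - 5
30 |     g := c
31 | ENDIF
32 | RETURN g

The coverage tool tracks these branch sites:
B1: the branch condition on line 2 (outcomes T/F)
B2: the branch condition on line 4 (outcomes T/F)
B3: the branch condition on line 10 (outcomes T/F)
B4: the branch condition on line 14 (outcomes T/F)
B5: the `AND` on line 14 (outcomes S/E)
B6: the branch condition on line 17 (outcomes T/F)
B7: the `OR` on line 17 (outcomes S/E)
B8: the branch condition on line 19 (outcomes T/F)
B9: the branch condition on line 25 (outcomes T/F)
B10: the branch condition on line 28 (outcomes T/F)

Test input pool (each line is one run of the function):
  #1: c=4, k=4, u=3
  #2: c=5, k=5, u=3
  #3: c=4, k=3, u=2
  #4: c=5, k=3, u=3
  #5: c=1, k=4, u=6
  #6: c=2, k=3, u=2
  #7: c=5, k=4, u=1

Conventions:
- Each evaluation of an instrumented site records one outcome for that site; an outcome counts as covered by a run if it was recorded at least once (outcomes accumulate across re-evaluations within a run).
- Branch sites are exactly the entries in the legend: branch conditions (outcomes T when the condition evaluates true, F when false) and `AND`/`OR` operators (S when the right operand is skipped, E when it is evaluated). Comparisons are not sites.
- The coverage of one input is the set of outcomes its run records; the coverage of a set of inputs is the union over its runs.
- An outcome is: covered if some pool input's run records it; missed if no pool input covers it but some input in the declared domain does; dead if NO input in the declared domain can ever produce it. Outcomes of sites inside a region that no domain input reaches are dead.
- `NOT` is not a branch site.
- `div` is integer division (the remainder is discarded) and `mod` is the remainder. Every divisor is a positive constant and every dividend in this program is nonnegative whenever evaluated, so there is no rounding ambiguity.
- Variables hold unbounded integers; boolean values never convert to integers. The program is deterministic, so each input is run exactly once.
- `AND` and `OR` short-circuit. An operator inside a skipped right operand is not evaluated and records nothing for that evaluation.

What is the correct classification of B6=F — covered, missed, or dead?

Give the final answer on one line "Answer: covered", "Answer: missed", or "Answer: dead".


no pool input records B6=F
but domain input (c=3, k=3, u=6) does record it -> reachable, so missed
Answer: missed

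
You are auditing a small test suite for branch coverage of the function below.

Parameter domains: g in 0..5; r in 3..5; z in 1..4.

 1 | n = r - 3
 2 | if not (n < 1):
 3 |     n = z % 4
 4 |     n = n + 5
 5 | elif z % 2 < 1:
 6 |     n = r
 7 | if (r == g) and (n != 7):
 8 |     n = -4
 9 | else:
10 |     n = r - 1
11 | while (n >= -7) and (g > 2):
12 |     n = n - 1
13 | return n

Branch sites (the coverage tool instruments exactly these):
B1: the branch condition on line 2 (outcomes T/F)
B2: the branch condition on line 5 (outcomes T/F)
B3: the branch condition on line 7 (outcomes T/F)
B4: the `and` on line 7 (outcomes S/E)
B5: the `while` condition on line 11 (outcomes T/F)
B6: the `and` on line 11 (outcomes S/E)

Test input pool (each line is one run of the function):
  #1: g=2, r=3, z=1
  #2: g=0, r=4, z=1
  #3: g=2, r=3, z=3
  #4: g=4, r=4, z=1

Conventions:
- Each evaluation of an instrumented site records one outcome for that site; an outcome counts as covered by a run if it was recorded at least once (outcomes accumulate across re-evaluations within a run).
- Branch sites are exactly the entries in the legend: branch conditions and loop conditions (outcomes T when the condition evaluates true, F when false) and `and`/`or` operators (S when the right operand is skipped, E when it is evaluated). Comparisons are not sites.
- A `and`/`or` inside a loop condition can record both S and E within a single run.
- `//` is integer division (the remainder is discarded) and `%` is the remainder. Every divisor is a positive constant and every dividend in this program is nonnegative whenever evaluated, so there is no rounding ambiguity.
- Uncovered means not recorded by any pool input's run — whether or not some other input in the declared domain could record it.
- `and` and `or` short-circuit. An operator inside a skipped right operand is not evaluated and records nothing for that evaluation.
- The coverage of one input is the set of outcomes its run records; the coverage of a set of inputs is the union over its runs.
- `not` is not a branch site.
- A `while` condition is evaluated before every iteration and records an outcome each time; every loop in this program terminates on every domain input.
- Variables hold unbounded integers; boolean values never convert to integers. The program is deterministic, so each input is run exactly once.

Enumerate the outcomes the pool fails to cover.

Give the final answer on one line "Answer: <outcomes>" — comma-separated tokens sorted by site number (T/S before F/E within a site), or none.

test 1 (g=2, r=3, z=1) hits B1=F, B2=F, B3=F, B4=S, B5=F, B6=E
test 2 (g=0, r=4, z=1) hits B1=T, B3=F, B4=S, B5=F, B6=E
test 3 (g=2, r=3, z=3) hits B1=F, B2=F, B3=F, B4=S, B5=F, B6=E
test 4 (g=4, r=4, z=1) hits B1=T, B3=T, B4=E, B5=T, B5=F, B6=S, B6=E
union over the pool: B1=T, B1=F, B2=F, B3=T, B3=F, B4=S, B4=E, B5=T, B5=F, B6=S, B6=E
uncovered (1 of 12): B2=T

Answer: B2=T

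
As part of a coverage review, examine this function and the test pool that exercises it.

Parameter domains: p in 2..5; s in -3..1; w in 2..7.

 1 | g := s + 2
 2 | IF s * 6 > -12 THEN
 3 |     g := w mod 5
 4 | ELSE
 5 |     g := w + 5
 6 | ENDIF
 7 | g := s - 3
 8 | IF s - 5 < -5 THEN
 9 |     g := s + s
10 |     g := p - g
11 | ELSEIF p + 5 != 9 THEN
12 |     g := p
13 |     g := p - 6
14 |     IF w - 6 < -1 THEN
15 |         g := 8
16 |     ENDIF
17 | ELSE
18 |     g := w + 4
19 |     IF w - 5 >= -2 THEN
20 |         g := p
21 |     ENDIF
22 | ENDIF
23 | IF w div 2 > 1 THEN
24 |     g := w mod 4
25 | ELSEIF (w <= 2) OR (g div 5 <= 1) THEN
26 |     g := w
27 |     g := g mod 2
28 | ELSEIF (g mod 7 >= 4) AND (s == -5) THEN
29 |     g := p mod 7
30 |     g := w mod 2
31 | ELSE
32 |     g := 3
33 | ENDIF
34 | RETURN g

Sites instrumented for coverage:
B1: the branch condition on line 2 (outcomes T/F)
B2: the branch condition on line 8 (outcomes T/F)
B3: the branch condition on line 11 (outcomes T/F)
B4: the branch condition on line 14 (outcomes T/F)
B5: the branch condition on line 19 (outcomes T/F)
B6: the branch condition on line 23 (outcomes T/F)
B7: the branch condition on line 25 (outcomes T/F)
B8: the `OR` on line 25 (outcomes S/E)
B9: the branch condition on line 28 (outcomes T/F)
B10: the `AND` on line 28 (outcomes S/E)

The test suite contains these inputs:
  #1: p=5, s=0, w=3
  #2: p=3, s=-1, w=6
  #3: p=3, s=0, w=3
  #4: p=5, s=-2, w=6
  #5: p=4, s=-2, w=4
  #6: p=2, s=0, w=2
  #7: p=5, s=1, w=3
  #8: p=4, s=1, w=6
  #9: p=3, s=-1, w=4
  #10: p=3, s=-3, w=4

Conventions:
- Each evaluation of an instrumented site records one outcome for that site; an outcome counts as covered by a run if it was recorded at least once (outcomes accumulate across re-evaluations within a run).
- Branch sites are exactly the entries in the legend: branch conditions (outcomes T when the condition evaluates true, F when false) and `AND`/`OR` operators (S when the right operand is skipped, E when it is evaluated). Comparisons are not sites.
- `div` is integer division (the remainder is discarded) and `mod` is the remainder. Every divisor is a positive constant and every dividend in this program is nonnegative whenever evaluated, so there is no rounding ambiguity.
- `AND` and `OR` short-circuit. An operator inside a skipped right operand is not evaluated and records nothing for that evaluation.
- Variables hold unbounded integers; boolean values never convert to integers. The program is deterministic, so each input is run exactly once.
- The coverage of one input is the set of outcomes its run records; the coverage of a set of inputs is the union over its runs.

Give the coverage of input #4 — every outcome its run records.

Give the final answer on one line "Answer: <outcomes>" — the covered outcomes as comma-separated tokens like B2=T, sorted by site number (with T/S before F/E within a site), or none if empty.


Event log for input #4 (p=5, s=-2, w=6):
  B1->F, B2->T, B6->T
collecting distinct outcomes: B1=F, B2=T, B6=T
Answer: B1=F, B2=T, B6=T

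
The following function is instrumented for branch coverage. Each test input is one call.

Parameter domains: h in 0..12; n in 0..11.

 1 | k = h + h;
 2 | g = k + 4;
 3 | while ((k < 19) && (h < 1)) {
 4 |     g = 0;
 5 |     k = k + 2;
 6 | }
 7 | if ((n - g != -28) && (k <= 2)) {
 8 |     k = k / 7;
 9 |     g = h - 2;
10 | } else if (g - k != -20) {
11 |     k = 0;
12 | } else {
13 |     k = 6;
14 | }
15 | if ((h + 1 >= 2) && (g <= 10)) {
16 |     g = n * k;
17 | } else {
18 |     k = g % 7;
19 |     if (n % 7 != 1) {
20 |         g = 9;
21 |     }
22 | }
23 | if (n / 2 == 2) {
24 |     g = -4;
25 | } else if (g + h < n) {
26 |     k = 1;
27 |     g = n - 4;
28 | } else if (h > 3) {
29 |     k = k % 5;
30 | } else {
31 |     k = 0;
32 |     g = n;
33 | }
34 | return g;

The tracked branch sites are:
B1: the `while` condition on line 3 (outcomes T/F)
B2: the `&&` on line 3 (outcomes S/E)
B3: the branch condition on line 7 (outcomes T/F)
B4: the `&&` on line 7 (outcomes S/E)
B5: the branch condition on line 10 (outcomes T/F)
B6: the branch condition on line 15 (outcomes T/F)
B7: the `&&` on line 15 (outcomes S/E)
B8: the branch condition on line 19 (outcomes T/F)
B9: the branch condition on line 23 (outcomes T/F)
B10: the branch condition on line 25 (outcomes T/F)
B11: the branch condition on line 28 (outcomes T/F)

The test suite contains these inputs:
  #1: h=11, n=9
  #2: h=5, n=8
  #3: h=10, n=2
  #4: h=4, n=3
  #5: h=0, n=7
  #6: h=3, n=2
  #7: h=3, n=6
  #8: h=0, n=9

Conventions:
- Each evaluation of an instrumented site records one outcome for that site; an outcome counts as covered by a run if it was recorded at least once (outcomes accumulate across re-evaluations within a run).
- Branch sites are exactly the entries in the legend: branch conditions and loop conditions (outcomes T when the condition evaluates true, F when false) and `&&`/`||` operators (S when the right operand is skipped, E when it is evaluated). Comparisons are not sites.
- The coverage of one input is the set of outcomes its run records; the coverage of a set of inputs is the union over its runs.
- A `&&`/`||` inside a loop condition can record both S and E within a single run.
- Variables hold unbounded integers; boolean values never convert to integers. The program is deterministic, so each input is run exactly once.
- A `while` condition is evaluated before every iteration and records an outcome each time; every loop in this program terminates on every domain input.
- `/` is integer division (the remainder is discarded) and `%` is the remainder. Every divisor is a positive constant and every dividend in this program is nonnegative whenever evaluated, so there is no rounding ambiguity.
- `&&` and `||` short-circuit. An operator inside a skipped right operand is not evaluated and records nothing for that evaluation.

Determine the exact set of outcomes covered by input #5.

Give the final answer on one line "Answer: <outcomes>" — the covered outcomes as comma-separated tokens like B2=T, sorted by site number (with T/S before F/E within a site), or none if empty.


Running input #5 (h=0, n=7), event by event:
  B2->E, B1->T, B2->E, B1->T, B2->E, B1->T, B2->E, B1->T, B2->E, B1->T
  B2->E, B1->T, B2->E, B1->T, B2->E, B1->T, B2->E, B1->T, B2->E, B1->T
  B2->S, B1->F, B4->E, B3->F, B5->F, B7->S, B6->F, B8->T, B9->F, B10->F
  B11->F
as a set, this run covers: B1=T, B1=F, B2=S, B2=E, B3=F, B4=E, B5=F, B6=F, B7=S, B8=T, B9=F, B10=F, B11=F
Answer: B1=T, B1=F, B2=S, B2=E, B3=F, B4=E, B5=F, B6=F, B7=S, B8=T, B9=F, B10=F, B11=F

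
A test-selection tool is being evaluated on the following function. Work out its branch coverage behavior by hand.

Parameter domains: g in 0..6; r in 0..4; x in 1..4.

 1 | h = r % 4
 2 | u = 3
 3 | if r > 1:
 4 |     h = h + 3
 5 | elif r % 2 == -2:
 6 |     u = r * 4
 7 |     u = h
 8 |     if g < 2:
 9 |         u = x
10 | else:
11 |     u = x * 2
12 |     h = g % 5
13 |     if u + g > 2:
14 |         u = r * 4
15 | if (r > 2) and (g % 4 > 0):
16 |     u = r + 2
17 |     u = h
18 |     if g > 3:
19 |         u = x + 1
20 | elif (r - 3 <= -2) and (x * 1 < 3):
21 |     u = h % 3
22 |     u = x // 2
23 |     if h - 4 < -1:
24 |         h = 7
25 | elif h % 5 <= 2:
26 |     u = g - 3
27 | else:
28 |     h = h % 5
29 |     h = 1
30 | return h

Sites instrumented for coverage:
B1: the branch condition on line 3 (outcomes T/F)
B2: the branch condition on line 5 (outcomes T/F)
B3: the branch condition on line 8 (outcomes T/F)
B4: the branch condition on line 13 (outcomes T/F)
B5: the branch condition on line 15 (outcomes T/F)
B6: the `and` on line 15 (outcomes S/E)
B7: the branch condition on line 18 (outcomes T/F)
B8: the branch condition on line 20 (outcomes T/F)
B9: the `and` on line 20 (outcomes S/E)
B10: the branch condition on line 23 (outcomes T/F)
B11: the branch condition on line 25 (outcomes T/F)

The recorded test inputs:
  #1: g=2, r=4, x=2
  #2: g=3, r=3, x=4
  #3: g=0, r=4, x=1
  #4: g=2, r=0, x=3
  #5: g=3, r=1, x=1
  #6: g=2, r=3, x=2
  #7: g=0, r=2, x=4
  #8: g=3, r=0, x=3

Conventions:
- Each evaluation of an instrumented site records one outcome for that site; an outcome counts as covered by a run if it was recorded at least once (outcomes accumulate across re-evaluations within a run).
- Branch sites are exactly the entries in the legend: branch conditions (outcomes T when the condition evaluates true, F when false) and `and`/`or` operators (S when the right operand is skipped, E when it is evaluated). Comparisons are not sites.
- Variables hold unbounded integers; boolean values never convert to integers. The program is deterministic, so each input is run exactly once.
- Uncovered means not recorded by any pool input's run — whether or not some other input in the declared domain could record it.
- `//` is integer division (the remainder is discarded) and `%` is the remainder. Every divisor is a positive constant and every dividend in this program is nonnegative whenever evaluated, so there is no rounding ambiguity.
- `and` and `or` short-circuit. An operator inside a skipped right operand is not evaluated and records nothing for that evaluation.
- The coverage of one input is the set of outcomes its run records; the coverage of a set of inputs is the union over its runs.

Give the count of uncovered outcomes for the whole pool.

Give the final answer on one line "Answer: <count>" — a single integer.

run #1 (g=2, r=4, x=2) runs B1->T, B6->E, B5->T, B7->F; records B1=T, B5=T, B6=E, B7=F
run #2 (g=3, r=3, x=4) runs B1->T, B6->E, B5->T, B7->F; records B1=T, B5=T, B6=E, B7=F
run #3 (g=0, r=4, x=1) runs B1->T, B6->E, B5->F, B9->S, B8->F, B11->F; records B1=T, B5=F, B6=E, B8=F, B9=S, B11=F
run #4 (g=2, r=0, x=3) runs B1->F, B2->F, B4->T, B6->S, B5->F, B9->E, B8->F, B11->T; records B1=F, B2=F, B4=T, B5=F, B6=S, B8=F, B9=E, B11=T
run #5 (g=3, r=1, x=1) runs B1->F, B2->F, B4->T, B6->S, B5->F, B9->E, B8->T, B10->F; records B1=F, B2=F, B4=T, B5=F, B6=S, B8=T, B9=E, B10=F
run #6 (g=2, r=3, x=2) runs B1->T, B6->E, B5->T, B7->F; records B1=T, B5=T, B6=E, B7=F
run #7 (g=0, r=2, x=4) runs B1->T, B6->S, B5->F, B9->S, B8->F, B11->T; records B1=T, B5=F, B6=S, B8=F, B9=S, B11=T
run #8 (g=3, r=0, x=3) runs B1->F, B2->F, B4->T, B6->S, B5->F, B9->E, B8->F, B11->F; records B1=F, B2=F, B4=T, B5=F, B6=S, B8=F, B9=E, B11=F
union over the pool: B1=T, B1=F, B2=F, B4=T, B5=T, B5=F, B6=S, B6=E, B7=F, B8=T, B8=F, B9=S, B9=E, B10=F, B11=T, B11=F
uncovered (6 of 22): B2=T, B3=T, B3=F, B4=F, B7=T, B10=T

Answer: 6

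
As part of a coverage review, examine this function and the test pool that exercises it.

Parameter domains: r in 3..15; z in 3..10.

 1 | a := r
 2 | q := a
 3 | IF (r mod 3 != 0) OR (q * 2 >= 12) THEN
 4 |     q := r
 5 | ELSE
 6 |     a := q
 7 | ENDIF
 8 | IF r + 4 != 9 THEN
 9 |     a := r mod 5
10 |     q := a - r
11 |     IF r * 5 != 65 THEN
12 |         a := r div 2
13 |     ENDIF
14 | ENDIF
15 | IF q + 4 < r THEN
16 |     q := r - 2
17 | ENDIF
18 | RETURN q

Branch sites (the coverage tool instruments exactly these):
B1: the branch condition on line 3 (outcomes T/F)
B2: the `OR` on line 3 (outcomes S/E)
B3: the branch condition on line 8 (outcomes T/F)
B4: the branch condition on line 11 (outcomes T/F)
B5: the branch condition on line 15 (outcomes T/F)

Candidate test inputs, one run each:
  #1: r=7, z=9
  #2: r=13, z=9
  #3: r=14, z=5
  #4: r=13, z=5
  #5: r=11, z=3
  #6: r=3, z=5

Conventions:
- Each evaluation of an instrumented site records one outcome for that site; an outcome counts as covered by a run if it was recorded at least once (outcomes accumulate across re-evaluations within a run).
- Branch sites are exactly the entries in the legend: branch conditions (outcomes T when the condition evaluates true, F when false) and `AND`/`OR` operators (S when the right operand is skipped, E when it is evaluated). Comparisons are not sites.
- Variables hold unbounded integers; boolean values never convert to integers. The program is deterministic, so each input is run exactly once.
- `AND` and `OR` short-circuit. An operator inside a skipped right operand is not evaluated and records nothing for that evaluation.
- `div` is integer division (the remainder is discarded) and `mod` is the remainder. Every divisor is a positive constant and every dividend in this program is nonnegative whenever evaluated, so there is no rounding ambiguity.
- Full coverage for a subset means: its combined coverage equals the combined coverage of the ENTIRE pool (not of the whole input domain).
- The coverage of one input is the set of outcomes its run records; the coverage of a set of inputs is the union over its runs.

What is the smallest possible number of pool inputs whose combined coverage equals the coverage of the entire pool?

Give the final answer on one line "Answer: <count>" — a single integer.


#1 (r=7, z=9) -> covered: B1=T, B2=S, B3=T, B4=T, B5=T
#2 (r=13, z=9) -> covered: B1=T, B2=S, B3=T, B4=F, B5=T
#3 (r=14, z=5) -> covered: B1=T, B2=S, B3=T, B4=T, B5=T
#4 (r=13, z=5) -> covered: B1=T, B2=S, B3=T, B4=F, B5=T
#5 (r=11, z=3) -> covered: B1=T, B2=S, B3=T, B4=T, B5=T
#6 (r=3, z=5) -> covered: B1=F, B2=E, B3=T, B4=T, B5=F
union over all inputs: B1=T, B1=F, B2=S, B2=E, B3=T, B4=T, B4=F, B5=T, B5=F (9 outcomes)
every size-1 subset falls short of the 9 outcomes (best: 5/9)
the canonical winner is {2, 6}: size 2, full 9-outcome coverage, earliest index list among size-2 covers
Answer: 2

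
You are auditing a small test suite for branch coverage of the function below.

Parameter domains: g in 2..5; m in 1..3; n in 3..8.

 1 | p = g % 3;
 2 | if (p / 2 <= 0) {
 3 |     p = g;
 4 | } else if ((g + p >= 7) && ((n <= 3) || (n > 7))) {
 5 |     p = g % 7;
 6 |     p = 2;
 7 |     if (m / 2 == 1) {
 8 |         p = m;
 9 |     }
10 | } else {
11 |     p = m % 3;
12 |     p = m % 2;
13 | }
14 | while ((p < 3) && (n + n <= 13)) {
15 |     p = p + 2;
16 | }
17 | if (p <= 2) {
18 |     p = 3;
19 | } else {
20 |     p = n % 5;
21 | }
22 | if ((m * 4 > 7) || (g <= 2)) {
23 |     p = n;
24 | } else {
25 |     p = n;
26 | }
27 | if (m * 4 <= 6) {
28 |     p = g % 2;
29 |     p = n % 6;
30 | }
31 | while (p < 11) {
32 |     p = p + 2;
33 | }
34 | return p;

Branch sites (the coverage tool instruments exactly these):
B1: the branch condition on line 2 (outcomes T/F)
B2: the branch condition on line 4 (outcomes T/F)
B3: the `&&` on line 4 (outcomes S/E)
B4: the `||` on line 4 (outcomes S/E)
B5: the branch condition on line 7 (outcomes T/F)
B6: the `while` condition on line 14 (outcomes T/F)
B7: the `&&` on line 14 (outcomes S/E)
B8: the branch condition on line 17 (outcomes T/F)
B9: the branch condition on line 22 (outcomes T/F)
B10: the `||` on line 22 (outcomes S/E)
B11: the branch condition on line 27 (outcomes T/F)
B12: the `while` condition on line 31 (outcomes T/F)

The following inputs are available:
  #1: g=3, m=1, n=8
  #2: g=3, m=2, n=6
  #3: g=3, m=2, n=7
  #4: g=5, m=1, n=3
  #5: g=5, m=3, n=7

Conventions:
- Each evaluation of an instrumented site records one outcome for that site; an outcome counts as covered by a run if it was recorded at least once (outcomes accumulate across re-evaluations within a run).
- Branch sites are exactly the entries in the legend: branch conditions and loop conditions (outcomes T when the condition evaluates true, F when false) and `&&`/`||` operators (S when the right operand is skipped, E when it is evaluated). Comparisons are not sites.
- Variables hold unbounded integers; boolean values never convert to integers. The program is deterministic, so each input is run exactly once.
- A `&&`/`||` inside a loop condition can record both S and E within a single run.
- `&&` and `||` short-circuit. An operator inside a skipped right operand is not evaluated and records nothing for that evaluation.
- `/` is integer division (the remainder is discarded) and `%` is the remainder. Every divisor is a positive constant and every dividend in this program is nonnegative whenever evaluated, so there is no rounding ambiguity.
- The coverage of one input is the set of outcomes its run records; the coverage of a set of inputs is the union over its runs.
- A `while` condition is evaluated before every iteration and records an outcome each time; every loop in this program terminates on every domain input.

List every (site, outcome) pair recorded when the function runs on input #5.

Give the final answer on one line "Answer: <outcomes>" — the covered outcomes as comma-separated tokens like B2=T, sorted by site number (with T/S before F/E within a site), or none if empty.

Tracing the run of input #5 (g=5, m=3, n=7):
  B1->F, B3->E, B4->E, B2->F, B7->E, B6->F, B8->T, B10->S, B9->T, B11->F
  B12->T, B12->T, B12->F
distinct outcomes covered: B1=F, B2=F, B3=E, B4=E, B6=F, B7=E, B8=T, B9=T, B10=S, B11=F, B12=T, B12=F

Answer: B1=F, B2=F, B3=E, B4=E, B6=F, B7=E, B8=T, B9=T, B10=S, B11=F, B12=T, B12=F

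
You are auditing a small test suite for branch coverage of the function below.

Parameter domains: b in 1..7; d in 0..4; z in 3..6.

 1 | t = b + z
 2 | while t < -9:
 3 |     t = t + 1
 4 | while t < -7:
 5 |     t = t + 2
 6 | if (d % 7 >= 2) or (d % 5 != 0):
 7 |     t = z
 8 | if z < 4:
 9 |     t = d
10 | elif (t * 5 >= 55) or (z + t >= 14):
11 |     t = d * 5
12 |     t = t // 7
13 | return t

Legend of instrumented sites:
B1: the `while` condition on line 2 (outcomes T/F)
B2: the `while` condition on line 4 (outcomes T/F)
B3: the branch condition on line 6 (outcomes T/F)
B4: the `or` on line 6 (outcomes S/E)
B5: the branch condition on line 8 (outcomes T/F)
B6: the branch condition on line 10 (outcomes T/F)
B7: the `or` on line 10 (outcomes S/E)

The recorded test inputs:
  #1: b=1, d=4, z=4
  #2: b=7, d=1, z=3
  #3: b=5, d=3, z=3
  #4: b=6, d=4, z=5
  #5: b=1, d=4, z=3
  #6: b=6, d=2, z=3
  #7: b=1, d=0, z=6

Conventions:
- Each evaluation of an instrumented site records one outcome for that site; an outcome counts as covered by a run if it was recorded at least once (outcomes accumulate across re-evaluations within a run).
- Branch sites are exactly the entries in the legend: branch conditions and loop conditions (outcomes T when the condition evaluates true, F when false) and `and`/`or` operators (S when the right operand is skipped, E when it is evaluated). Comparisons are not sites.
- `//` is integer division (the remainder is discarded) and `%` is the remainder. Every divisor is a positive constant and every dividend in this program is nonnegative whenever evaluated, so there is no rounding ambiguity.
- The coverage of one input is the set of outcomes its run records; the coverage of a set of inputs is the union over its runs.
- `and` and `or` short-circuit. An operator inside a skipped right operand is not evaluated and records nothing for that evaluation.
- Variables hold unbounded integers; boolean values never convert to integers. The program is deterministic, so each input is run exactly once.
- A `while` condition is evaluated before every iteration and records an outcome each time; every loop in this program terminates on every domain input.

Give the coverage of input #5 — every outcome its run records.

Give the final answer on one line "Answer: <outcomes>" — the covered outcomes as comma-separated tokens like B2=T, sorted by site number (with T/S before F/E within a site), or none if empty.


Tracing the run of input #5 (b=1, d=4, z=3):
  B1->F, B2->F, B4->S, B3->T, B5->T
collecting distinct outcomes: B1=F, B2=F, B3=T, B4=S, B5=T
Answer: B1=F, B2=F, B3=T, B4=S, B5=T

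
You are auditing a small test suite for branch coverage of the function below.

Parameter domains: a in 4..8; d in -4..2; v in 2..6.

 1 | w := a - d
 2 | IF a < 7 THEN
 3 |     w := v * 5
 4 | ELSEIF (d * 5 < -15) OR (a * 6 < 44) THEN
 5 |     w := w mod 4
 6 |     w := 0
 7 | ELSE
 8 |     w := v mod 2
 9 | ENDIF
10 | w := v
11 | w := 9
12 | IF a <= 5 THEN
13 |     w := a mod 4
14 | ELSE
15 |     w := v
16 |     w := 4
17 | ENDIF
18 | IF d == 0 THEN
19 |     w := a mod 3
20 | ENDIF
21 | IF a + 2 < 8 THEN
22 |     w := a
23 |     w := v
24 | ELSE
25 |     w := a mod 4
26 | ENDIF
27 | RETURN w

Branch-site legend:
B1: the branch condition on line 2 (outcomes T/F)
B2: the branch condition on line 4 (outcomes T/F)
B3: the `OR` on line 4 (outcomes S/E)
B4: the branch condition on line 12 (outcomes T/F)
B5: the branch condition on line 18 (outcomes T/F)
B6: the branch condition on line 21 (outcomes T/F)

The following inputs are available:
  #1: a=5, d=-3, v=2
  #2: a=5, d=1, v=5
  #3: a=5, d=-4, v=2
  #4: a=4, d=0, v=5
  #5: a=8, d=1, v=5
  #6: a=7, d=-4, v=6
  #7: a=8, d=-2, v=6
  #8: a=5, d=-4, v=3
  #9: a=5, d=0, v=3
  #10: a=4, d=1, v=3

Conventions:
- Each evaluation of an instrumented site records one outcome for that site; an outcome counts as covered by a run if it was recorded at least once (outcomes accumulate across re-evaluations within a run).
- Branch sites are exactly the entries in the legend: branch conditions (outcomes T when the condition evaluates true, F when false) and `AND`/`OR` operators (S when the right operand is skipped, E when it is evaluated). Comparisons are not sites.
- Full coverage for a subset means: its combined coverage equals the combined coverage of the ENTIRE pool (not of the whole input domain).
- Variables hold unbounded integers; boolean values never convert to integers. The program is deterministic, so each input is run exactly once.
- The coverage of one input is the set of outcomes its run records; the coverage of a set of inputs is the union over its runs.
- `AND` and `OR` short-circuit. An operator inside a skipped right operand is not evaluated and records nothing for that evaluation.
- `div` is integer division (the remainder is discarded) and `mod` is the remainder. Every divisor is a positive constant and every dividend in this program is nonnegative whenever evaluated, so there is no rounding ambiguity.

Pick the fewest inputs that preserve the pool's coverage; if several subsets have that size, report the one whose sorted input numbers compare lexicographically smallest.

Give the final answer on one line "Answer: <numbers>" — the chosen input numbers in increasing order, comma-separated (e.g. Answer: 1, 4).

input #1 (a=5, d=-3, v=2): events B1->T, B4->T, B5->F, B6->T; covers B1=T, B4=T, B5=F, B6=T
input #2 (a=5, d=1, v=5): events B1->T, B4->T, B5->F, B6->T; covers B1=T, B4=T, B5=F, B6=T
input #3 (a=5, d=-4, v=2): events B1->T, B4->T, B5->F, B6->T; covers B1=T, B4=T, B5=F, B6=T
input #4 (a=4, d=0, v=5): events B1->T, B4->T, B5->T, B6->T; covers B1=T, B4=T, B5=T, B6=T
input #5 (a=8, d=1, v=5): events B1->F, B3->E, B2->F, B4->F, B5->F, B6->F; covers B1=F, B2=F, B3=E, B4=F, B5=F, B6=F
input #6 (a=7, d=-4, v=6): events B1->F, B3->S, B2->T, B4->F, B5->F, B6->F; covers B1=F, B2=T, B3=S, B4=F, B5=F, B6=F
input #7 (a=8, d=-2, v=6): events B1->F, B3->E, B2->F, B4->F, B5->F, B6->F; covers B1=F, B2=F, B3=E, B4=F, B5=F, B6=F
input #8 (a=5, d=-4, v=3): events B1->T, B4->T, B5->F, B6->T; covers B1=T, B4=T, B5=F, B6=T
input #9 (a=5, d=0, v=3): events B1->T, B4->T, B5->T, B6->T; covers B1=T, B4=T, B5=T, B6=T
input #10 (a=4, d=1, v=3): events B1->T, B4->T, B5->F, B6->T; covers B1=T, B4=T, B5=F, B6=T
union over all inputs: B1=T, B1=F, B2=T, B2=F, B3=S, B3=E, B4=T, B4=F, B5=T, B5=F, B6=T, B6=F (12 outcomes)
no size-1 subset reaches all 12 outcomes (best union: 6/12)
no size-2 subset reaches all 12 outcomes (best union: 10/12)
size 3: inputs {4, 5, 6} cover all 12 outcomes, and no lexicographically smaller subset of this size does

Answer: 4, 5, 6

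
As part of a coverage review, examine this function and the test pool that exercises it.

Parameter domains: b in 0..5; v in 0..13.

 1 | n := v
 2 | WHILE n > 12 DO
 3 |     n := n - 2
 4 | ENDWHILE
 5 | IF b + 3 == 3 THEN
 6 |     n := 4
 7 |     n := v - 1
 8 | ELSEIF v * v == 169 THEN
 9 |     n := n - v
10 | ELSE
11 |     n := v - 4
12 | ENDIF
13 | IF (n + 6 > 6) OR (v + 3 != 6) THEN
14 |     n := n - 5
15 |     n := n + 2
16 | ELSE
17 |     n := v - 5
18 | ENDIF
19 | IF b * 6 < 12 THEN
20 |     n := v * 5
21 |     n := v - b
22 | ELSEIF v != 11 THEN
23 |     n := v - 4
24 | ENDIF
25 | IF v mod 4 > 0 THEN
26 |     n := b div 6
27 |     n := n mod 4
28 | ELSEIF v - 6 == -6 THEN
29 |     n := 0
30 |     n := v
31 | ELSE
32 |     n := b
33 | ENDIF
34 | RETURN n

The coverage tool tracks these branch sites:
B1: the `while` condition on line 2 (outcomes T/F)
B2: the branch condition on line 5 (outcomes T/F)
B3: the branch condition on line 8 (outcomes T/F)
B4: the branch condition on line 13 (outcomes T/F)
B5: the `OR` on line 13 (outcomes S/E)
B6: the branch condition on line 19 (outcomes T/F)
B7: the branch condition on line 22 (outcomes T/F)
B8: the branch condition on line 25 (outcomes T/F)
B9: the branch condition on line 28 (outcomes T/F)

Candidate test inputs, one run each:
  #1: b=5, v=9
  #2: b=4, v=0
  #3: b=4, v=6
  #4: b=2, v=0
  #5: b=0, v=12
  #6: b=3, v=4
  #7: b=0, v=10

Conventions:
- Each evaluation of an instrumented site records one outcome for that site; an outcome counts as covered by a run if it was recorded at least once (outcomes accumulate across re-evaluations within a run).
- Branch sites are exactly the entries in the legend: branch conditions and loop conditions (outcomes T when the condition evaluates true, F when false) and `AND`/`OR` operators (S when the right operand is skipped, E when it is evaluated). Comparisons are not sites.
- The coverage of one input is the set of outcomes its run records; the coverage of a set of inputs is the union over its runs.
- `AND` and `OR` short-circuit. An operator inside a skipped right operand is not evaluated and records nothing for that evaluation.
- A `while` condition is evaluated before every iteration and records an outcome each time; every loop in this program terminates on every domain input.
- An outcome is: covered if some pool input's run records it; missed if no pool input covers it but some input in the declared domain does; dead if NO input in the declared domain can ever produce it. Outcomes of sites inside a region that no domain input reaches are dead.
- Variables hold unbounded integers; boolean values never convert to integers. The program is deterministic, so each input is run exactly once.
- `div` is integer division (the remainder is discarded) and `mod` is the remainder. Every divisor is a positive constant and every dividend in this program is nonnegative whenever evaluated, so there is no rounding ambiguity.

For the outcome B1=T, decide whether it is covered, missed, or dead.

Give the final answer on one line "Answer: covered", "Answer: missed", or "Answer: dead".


no pool input records B1=T
but domain input (b=0, v=13) does record it -> reachable, so missed
Answer: missed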